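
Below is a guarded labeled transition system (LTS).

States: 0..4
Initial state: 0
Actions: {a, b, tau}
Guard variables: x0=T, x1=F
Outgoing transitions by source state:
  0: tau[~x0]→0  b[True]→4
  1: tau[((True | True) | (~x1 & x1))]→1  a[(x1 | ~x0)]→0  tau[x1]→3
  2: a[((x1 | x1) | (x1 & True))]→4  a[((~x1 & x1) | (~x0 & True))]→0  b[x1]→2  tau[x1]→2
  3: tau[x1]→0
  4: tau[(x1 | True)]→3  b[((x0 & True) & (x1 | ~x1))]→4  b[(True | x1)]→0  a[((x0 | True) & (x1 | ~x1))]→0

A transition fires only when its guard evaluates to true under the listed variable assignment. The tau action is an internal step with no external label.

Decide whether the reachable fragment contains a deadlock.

Reachable = {0,3,4}
  0: b→4  [deg 1]
  3: ∅  [no exit]
  4: a→0  b→0  b→4  tau→3  [deg 4]
Path to 3: b·tau

Answer: DEADLOCK at state 3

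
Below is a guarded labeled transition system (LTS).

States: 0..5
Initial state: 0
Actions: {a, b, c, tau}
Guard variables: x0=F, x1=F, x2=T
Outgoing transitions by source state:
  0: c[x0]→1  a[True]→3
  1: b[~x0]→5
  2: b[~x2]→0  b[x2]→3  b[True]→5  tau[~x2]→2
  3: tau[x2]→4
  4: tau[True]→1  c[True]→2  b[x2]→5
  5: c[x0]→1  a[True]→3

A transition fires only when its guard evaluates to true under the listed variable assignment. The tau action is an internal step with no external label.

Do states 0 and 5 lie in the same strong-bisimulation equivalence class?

Answer: BISIMILAR

Trace:
Compute ~ classes (split until stable):
  π0 = {{0,1,2,3,4,5}}
  π1 = {{0,5},{1,2},{3},{4}}
  π2 = {{0,5},{1},{2},{3},{4}}
stable after 3 split(s): 5 block(s)
0∈{0,5}, 5∈{0,5}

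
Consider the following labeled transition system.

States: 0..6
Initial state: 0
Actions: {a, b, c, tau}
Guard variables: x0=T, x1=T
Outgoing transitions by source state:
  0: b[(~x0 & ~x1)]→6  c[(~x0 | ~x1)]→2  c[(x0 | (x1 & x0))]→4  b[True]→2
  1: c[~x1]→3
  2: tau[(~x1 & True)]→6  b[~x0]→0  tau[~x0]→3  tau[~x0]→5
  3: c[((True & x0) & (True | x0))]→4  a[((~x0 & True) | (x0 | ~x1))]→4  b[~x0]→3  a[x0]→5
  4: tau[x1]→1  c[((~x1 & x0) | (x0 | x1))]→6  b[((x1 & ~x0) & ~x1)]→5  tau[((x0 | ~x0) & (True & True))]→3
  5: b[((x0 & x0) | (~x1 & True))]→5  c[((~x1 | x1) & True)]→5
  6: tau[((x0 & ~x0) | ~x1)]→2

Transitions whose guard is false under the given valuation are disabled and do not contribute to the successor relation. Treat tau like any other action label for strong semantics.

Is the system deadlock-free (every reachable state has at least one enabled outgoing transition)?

Reach set: {0,1,2,3,4,5,6}
  0: b→2  c→4  [deg 2]
  1: ∅  [no exit]
  2: ∅  [no exit]
  3: a→4  a→5  c→4  [deg 3]
  4: c→6  tau→1  tau→3  [deg 3]
  5: b→5  c→5  [deg 2]
  6: ∅  [no exit]
trace reaching 1: c·tau

Answer: DEADLOCK at state 1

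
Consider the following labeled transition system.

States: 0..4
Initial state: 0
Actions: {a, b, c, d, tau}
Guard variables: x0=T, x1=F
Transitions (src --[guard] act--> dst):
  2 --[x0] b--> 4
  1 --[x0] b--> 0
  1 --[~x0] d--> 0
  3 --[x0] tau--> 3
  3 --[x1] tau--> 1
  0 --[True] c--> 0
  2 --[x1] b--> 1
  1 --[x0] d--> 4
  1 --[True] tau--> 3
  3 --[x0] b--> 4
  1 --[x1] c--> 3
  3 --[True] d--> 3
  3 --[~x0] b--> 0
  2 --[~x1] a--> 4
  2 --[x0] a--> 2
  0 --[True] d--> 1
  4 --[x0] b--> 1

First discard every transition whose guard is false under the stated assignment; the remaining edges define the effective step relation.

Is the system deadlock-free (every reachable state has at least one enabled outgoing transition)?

Answer: DEADLOCK-FREE

Working:
Reachable = {0,1,3,4}
  0: c→0  d→1  [deg 2]
  1: b→0  d→4  tau→3  [deg 3]
  3: b→4  d→3  tau→3  [deg 3]
  4: b→1  [deg 1]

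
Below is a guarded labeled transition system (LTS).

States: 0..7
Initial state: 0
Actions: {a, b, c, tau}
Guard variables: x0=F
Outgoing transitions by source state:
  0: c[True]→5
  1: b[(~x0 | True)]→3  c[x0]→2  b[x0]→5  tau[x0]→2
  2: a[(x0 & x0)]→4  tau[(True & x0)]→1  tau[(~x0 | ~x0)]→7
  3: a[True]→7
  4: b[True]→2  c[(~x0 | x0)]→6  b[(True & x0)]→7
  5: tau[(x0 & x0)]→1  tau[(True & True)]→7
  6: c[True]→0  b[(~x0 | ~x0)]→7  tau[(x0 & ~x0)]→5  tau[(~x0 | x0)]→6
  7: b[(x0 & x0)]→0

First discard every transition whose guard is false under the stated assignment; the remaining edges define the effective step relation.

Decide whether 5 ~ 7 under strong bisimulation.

Compute ~ classes (split until stable):
  round 0: {{0,1,2,3,4,5,6,7}}
  round 1: {{0},{1},{2,5},{3},{4},{6},{7}}
Fixed point at round 2; 7 class(es).
class of 5: {2,5}; class of 7: {7}

Answer: NOT BISIMILAR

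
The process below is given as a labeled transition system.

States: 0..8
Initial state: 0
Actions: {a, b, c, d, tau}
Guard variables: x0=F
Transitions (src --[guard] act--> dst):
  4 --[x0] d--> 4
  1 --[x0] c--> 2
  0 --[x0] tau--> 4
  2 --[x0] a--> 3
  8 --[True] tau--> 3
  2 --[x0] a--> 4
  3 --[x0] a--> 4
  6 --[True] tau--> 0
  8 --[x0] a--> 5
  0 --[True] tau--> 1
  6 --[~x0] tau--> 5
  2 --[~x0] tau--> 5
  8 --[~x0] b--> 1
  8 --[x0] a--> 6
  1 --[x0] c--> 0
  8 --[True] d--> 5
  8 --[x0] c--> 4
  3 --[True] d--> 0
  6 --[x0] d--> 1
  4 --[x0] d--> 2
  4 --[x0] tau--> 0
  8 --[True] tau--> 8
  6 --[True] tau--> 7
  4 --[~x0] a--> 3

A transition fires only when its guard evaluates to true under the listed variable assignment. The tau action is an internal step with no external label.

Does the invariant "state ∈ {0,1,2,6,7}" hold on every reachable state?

Allowed set {0,1,2,6,7}
Reach set: {0,1}
  0: ok
  1: ok

Answer: INVARIANT HOLDS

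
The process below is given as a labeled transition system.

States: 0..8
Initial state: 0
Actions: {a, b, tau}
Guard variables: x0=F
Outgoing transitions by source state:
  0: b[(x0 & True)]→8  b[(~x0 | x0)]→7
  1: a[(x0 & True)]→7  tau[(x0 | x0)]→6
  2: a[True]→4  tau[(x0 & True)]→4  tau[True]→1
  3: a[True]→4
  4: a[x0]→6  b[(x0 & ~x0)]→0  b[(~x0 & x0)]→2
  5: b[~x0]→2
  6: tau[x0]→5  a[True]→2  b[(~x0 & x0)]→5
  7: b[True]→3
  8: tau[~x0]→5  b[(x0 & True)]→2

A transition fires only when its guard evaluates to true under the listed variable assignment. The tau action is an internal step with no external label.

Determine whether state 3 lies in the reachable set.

8 transition(s) survive guard evaluation.
depth 0: {0}
depth 1: {7}  total {0,7}
depth 2: {3}  total {0,3,7}
depth 3: {4}  total {0,3,4,7}
Reach set: {0,3,4,7}
witness 3: b·b

Answer: REACHABLE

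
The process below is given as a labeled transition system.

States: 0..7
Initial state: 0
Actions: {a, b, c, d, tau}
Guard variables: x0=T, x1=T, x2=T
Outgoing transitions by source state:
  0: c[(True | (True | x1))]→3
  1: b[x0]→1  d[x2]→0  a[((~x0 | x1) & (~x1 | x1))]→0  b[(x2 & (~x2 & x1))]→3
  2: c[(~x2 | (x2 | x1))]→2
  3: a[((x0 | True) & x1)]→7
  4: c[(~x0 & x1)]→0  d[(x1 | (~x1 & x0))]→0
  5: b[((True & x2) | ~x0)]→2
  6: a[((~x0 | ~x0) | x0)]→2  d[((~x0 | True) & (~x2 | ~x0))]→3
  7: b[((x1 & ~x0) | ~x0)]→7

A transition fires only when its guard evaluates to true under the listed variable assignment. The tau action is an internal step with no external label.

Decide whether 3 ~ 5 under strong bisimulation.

Bisimulation quotient by refinement:
  P[0] = {{0,1,2,3,4,5,6,7}}
  P[1] = {{0,2},{1},{3,6},{4},{5},{7}}
  P[2] = {{0},{1},{2},{3},{4},{5},{6},{7}}
Fixed point at round 3; 8 class(es).
class of 3: {3}; class of 5: {5}

Answer: NOT BISIMILAR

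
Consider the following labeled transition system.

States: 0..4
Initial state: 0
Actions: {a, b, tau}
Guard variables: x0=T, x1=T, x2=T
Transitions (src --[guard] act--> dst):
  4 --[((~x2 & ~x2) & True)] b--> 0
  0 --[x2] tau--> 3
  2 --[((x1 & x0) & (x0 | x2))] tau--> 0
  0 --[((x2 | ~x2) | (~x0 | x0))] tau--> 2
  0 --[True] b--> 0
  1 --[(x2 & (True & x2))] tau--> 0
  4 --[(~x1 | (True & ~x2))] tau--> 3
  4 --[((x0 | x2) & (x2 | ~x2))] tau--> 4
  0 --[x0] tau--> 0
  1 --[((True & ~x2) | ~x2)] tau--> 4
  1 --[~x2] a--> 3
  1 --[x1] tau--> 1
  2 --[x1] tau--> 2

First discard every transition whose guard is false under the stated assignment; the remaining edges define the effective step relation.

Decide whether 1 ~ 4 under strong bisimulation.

Compute ~ classes (split until stable):
  P[0] = {{0,1,2,3,4}}
  P[1] = {{0},{1,2,4},{3}}
  P[2] = {{0},{1,2},{3},{4}}
stable after 3 split(s): 4 block(s)
class of 1: {1,2}; class of 4: {4}

Answer: NOT BISIMILAR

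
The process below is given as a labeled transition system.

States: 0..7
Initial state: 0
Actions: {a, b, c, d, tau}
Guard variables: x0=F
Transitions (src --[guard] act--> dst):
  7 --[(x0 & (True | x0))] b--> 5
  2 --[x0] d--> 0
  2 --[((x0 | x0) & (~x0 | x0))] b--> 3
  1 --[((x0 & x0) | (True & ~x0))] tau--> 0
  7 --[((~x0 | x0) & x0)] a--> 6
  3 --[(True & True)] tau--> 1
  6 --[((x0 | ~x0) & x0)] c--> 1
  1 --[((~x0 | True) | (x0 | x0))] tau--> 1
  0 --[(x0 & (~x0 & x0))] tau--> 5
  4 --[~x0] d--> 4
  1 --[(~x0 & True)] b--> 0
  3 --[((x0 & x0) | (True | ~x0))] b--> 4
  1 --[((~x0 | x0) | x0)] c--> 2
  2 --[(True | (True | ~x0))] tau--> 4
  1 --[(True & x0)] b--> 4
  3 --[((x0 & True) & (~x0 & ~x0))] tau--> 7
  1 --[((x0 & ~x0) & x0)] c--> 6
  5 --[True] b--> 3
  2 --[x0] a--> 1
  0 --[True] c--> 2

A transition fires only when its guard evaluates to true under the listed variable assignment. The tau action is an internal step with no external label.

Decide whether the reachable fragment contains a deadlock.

Reach set: {0,2,4}
  0: c→2  [deg 1]
  2: tau→4  [deg 1]
  4: d→4  [deg 1]

Answer: DEADLOCK-FREE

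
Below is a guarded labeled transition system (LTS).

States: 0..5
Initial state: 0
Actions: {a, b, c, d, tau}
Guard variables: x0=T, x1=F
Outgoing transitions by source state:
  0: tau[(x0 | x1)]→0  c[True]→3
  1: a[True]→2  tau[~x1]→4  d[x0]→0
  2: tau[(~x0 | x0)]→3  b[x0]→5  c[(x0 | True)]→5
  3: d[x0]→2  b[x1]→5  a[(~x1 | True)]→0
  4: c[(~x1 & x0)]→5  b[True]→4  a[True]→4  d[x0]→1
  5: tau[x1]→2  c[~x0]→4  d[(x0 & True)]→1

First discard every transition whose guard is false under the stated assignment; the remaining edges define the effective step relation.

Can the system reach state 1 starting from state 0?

Guard filter leaves 15 enabled edge(s).
depth 0: {0}
depth 1: {3}  cumulative {0,3}
depth 2: {2}  cumulative {0,2,3}
depth 3: {5}  cumulative {0,2,3,5}
depth 4: {1}  cumulative {0,1,2,3,5}
depth 5: {4}  cumulative {0,1,2,3,4,5}
Reachable = {0,1,2,3,4,5}
witness 1: c·d·b·d

Answer: REACHABLE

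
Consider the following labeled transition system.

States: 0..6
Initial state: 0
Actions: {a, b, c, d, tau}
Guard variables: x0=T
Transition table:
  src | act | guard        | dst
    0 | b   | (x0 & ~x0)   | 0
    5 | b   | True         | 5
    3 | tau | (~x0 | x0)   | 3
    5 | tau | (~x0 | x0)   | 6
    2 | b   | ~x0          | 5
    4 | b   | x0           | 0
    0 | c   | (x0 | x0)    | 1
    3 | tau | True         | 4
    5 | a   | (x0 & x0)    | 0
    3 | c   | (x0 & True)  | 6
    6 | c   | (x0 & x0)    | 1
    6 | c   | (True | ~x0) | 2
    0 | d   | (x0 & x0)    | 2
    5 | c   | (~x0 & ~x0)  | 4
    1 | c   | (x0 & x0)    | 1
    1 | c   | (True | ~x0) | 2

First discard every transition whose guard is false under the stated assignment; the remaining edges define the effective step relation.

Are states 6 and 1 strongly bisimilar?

Answer: BISIMILAR

Analysis:
Refine partition for ~:
  π0 = {{0,1,2,3,4,5,6}}
  π1 = {{0},{1,6},{2},{3},{4},{5}}
stable after 2 split(s): 6 block(s)
[6]={1,6}  [1]={1,6}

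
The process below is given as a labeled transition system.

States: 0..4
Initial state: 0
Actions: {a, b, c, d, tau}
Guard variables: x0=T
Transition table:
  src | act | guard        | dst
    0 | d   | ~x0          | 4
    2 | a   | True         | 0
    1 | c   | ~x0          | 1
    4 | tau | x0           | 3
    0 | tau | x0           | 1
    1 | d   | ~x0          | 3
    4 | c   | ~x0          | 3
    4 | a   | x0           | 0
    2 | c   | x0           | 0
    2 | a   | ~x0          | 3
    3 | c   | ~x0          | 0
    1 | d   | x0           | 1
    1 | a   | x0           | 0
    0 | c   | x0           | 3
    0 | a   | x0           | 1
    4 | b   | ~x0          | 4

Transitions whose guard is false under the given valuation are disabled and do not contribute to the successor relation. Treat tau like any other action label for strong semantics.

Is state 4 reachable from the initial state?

9 transition(s) survive guard evaluation.
L0 = {0}
L1 = {1,3}  cumulative {0,1,3}
Reachable = {0,1,3}

Answer: UNREACHABLE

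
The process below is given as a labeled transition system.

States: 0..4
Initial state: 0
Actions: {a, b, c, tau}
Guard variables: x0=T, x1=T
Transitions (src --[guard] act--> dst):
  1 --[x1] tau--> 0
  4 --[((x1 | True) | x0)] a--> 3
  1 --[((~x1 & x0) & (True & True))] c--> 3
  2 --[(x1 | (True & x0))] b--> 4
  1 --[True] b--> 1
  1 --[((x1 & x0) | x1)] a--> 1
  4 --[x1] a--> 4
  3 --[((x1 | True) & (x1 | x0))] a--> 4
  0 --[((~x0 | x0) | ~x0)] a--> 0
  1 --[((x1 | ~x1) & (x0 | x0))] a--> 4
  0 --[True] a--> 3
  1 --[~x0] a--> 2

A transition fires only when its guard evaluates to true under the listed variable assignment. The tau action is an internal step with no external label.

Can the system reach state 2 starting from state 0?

10 transition(s) survive guard evaluation.
L0 = {0}
L1 = {3}  now seen {0,3}
L2 = {4}  now seen {0,3,4}
R = {0,3,4}

Answer: UNREACHABLE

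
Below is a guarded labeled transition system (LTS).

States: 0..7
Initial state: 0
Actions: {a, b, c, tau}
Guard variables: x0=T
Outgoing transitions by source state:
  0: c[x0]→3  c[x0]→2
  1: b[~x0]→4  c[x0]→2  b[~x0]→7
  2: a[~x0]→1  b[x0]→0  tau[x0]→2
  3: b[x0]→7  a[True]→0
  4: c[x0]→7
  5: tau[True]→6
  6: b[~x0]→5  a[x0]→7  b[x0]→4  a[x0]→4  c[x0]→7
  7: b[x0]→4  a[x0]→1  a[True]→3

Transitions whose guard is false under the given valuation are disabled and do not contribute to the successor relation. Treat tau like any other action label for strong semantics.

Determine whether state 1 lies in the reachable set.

Answer: REACHABLE

Trace:
Guard filter leaves 16 enabled edge(s).
depth 0: {0}
depth 1: {2,3}  total {0,2,3}
depth 2: {7}  total {0,2,3,7}
depth 3: {1,4}  total {0,1,2,3,4,7}
Reach set: {0,1,2,3,4,7}
trace reaching 1: c·b·a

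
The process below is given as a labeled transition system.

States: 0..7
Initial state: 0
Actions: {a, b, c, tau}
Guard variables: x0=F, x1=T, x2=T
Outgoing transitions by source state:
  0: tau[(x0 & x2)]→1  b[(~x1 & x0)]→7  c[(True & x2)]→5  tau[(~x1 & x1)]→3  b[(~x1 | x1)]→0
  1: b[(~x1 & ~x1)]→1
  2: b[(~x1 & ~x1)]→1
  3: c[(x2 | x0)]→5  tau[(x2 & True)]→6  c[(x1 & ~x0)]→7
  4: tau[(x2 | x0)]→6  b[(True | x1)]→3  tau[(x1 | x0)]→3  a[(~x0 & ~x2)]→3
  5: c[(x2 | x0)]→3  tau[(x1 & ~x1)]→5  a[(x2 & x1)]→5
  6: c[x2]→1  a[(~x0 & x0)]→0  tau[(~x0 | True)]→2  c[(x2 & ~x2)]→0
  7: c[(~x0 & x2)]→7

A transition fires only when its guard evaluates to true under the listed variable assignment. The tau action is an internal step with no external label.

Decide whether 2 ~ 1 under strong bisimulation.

Answer: BISIMILAR

Working:
Bisimulation quotient by refinement:
  P[0] = {{0,1,2,3,4,5,6,7}}
  P[1] = {{0},{1,2},{3,6},{4},{5},{7}}
  P[2] = {{0},{1,2},{3},{4},{5},{6},{7}}
7 equivalence class(es) (converged in 3)
2∈{1,2}, 1∈{1,2}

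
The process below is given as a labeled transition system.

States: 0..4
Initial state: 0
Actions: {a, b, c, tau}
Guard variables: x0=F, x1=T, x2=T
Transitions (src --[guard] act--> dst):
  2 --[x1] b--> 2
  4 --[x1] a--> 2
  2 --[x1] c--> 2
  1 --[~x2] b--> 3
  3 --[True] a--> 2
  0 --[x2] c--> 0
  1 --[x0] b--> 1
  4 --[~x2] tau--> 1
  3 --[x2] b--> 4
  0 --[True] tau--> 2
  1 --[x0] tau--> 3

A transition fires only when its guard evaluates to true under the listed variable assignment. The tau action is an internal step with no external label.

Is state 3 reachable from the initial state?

Answer: UNREACHABLE

Analysis:
7 transition(s) survive guard evaluation.
depth 0: {0}
depth 1: {2}  now seen {0,2}
Reach set: {0,2}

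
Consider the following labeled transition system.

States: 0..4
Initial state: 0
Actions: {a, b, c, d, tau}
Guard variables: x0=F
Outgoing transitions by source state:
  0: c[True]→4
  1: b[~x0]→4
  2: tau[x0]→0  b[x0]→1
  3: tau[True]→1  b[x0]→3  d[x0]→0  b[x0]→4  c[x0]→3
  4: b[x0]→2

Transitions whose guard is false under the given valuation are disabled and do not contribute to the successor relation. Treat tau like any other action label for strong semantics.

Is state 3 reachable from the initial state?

Answer: UNREACHABLE

Trace:
Guard filter leaves 3 enabled edge(s).
depth 0: {0}
depth 1: {4}  now seen {0,4}
Reachable = {0,4}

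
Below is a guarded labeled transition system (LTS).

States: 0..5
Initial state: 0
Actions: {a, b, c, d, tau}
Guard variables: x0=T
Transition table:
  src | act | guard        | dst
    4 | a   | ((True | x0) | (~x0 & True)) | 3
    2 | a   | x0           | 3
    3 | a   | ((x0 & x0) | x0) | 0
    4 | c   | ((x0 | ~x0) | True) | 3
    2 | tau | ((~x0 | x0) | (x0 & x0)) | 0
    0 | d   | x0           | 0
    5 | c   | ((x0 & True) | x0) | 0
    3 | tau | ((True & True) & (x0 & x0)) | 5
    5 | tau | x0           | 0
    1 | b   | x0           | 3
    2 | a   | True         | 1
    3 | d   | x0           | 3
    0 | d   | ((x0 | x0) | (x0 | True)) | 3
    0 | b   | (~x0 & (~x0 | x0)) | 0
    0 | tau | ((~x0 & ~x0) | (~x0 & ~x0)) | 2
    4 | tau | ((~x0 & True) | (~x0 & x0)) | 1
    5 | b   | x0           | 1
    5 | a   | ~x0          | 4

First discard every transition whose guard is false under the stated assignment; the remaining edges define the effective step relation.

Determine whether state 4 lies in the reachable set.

After dropping false guards: 14 live edges.
Layer 0: {0}
Layer 1: {3}  now seen {0,3}
Layer 2: {5}  now seen {0,3,5}
Layer 3: {1}  now seen {0,1,3,5}
R = {0,1,3,5}

Answer: UNREACHABLE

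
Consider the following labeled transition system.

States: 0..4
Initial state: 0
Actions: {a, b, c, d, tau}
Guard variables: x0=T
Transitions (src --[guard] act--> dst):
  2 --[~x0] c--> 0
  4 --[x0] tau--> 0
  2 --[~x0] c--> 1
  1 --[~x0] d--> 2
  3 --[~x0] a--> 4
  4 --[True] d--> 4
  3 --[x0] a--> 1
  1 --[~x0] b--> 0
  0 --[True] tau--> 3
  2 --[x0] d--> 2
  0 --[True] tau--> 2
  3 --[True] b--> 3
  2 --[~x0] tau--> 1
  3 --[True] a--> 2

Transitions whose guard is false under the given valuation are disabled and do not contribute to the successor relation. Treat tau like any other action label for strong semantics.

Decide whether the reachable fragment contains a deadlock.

Reachable = {0,1,2,3}
  0: tau→2  tau→3  [2 exit(s)]
  1: ∅  [deadlock]
  2: d→2  [1 exit(s)]
  3: a→1  a→2  b→3  [3 exit(s)]
Path to 1: tau·a

Answer: DEADLOCK at state 1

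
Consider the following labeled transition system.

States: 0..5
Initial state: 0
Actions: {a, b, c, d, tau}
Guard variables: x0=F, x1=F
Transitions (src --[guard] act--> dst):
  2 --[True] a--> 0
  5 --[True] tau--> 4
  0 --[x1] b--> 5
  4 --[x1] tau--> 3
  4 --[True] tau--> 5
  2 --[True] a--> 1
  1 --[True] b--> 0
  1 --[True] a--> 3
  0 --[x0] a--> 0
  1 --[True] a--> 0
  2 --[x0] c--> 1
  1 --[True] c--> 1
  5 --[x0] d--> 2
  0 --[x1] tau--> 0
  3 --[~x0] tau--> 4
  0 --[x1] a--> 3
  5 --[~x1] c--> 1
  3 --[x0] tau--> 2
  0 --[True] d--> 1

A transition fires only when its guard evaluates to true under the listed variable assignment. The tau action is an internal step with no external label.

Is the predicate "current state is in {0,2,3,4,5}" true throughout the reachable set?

Answer: INVARIANT VIOLATED at state 1

Trace:
Allowed set {0,2,3,4,5}
Reachable = {0,1,3,4,5}
  0: ok
  1: VIOLATES
  3: ok
  4: ok
  5: ok
witness against invariant: d → 1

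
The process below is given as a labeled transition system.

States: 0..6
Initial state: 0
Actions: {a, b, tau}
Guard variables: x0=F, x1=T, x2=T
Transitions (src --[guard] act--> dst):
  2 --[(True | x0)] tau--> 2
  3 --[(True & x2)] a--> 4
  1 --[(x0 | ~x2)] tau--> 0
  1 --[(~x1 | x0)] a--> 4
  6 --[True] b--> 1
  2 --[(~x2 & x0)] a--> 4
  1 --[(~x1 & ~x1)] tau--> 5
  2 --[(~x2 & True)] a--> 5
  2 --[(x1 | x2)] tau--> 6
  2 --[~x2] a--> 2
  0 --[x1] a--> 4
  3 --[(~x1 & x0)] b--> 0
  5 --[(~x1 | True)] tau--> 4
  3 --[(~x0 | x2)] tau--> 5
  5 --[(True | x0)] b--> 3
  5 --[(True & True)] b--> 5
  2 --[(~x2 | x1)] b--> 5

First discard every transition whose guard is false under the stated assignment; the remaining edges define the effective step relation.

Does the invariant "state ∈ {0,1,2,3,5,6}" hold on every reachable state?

Inv-set: {0,1,2,3,5,6}
Reachable = {0,4}
  0: safe
  4: ✗ unsafe
counterexample path to 4: a

Answer: INVARIANT VIOLATED at state 4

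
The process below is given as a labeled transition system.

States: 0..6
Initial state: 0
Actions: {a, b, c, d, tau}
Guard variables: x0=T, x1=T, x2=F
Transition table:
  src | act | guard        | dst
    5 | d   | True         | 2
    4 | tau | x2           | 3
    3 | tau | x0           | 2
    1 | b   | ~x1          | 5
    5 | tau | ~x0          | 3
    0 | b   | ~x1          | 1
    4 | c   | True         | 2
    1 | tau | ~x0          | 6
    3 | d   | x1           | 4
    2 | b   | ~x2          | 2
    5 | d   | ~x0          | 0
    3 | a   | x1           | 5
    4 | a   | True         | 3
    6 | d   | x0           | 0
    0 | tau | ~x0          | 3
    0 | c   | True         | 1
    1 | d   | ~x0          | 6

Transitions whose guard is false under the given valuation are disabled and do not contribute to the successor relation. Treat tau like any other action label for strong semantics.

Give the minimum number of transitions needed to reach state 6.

Answer: UNREACHABLE

Working:
Breadth-first toward 6:
  L0 = {0}
  L1 = {1}
6 never appears.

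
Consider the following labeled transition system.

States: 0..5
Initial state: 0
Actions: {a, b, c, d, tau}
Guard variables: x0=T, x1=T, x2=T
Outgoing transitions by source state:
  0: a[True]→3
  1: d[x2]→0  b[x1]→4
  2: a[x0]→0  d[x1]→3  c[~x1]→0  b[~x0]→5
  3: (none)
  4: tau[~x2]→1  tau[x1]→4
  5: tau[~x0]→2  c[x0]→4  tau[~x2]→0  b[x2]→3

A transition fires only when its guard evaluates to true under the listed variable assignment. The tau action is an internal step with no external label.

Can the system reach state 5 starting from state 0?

Guard filter leaves 8 enabled edge(s).
L0 = {0}
L1 = {3}  now seen {0,3}
R = {0,3}

Answer: UNREACHABLE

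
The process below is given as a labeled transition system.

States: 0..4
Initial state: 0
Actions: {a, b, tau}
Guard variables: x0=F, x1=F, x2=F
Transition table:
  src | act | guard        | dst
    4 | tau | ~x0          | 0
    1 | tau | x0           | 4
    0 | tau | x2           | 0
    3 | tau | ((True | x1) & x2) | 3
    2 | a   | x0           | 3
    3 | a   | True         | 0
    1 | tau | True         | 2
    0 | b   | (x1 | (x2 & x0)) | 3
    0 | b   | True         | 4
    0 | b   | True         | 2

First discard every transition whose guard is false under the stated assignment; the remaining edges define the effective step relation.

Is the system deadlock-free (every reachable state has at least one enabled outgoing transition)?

Answer: DEADLOCK at state 2

Working:
Reachable = {0,2,4}
  0: b→2  b→4  [2 out]
  2: ∅  [no exit]
  4: tau→0  [1 out]
witness 2: b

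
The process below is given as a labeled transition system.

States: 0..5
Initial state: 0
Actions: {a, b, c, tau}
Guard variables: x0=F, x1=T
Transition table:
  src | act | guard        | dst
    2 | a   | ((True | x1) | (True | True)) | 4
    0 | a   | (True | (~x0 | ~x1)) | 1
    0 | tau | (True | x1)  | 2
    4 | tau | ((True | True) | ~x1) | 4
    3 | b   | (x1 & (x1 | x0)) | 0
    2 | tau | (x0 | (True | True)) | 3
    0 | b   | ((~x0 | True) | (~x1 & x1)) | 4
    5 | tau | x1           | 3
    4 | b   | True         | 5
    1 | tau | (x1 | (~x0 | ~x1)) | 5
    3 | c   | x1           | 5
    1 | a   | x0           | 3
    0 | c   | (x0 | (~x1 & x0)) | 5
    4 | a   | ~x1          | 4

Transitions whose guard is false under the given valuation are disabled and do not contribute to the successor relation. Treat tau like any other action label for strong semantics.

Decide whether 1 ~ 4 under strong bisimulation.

Refine partition for ~:
  P[0] = {{0,1,2,3,4,5}}
  P[1] = {{0},{1,5},{2},{3},{4}}
  P[2] = {{0},{1},{2},{3},{4},{5}}
6 equivalence class(es) (converged in 3)
1∈{1}, 4∈{4}

Answer: NOT BISIMILAR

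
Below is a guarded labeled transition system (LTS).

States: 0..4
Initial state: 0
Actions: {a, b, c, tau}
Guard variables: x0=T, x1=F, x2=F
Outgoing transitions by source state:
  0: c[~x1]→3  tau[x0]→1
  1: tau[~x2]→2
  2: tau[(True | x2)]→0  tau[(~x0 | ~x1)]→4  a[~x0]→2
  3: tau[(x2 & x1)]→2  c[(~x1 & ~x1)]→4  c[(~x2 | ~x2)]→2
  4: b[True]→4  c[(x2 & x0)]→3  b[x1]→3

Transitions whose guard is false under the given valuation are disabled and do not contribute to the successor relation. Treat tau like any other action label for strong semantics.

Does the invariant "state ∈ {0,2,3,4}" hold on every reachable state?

Answer: INVARIANT VIOLATED at state 1

Analysis:
Inv-set: {0,2,3,4}
Reachable = {0,1,2,3,4}
  0: safe
  1: ✗ unsafe
  2: safe
  3: safe
  4: safe
counterexample path to 1: tau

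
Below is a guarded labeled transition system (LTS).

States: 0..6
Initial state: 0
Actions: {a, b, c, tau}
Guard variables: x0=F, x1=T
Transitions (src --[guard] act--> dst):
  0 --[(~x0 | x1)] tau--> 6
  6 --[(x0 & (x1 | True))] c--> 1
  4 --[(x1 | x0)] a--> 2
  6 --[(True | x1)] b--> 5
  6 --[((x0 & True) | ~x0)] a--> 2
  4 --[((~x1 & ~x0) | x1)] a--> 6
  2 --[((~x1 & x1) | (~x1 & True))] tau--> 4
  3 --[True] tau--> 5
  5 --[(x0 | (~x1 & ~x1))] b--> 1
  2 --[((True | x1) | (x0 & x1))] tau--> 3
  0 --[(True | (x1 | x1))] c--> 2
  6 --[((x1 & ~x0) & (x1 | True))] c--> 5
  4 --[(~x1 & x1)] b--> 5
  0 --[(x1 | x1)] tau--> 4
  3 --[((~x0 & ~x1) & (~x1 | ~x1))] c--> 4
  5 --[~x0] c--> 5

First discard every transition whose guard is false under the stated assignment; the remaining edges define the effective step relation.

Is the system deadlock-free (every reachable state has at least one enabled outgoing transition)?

Reach set: {0,2,3,4,5,6}
  0: c→2  tau→4  tau→6  [3 out]
  2: tau→3  [1 out]
  3: tau→5  [1 out]
  4: a→2  a→6  [2 out]
  5: c→5  [1 out]
  6: a→2  b→5  c→5  [3 out]

Answer: DEADLOCK-FREE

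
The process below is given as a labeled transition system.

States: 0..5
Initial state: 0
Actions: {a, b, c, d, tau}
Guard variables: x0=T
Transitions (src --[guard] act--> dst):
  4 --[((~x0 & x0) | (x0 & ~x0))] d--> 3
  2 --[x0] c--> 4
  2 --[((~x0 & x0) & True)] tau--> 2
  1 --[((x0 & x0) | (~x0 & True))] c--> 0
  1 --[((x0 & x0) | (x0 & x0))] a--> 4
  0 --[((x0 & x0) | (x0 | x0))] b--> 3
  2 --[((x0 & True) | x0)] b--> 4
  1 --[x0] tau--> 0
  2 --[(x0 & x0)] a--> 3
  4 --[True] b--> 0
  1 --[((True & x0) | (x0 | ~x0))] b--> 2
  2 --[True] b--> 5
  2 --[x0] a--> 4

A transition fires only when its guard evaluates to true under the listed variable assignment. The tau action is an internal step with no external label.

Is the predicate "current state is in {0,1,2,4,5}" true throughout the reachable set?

Safe = {0,1,2,4,5}
R = {0,3}
  0: ok
  3: VIOLATES
witness against invariant: b → 3

Answer: INVARIANT VIOLATED at state 3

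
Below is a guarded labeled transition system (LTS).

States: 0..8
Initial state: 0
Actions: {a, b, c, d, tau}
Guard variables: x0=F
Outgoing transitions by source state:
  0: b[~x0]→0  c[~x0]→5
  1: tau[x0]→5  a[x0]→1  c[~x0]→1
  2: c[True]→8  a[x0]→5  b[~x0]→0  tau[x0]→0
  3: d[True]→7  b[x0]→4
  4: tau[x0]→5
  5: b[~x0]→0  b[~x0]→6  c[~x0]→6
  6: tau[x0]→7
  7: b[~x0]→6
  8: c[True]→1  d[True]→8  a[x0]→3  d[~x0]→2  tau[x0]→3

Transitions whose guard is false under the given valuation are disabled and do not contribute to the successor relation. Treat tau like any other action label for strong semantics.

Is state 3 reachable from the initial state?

After dropping false guards: 13 live edges.
Layer 0: {0}
Layer 1: {5}  now seen {0,5}
Layer 2: {6}  now seen {0,5,6}
Reach set: {0,5,6}

Answer: UNREACHABLE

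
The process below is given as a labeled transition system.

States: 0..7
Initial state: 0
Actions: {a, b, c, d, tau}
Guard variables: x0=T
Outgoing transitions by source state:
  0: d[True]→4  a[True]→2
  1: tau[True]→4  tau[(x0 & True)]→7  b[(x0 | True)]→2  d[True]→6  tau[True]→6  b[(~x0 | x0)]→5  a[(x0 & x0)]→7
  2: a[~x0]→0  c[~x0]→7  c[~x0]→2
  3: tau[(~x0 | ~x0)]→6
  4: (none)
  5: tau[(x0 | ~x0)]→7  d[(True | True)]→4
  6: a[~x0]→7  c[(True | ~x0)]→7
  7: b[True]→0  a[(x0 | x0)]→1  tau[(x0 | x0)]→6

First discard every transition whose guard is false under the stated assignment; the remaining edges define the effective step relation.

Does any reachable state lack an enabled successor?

Reach set: {0,2,4}
  0: a→2  d→4  [2 exit(s)]
  2: ∅  [STUCK]
  4: ∅  [STUCK]
Path to 2: a

Answer: DEADLOCK at state 2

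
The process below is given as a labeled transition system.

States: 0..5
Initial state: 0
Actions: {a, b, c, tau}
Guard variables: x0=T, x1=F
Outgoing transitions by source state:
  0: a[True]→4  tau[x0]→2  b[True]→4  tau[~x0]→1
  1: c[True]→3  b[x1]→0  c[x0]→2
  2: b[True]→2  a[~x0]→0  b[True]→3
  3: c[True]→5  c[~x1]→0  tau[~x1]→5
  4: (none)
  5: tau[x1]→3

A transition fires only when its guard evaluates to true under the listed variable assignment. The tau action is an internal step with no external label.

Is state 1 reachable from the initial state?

Guard filter leaves 10 enabled edge(s).
Layer 0: {0}
Layer 1: {2,4}  cumulative {0,2,4}
Layer 2: {3}  cumulative {0,2,3,4}
Layer 3: {5}  cumulative {0,2,3,4,5}
R = {0,2,3,4,5}

Answer: UNREACHABLE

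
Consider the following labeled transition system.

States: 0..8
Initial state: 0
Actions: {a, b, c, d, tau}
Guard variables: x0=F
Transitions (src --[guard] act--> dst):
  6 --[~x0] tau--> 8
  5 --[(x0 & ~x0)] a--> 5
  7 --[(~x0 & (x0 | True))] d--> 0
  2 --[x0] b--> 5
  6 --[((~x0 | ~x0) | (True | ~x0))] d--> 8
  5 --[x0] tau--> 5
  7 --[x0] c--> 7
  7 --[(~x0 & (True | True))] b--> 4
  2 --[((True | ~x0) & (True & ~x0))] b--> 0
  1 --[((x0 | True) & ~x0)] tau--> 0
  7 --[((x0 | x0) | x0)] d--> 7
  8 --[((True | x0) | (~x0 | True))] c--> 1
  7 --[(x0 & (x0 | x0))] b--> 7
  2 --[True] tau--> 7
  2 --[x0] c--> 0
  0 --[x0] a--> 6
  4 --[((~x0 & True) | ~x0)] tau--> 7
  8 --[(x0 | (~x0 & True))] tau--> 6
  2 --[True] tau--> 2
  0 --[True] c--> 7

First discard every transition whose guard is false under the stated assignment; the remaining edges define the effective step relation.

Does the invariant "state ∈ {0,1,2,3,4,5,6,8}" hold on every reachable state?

Answer: INVARIANT VIOLATED at state 7

Trace:
Allowed set {0,1,2,3,4,5,6,8}
Reachable = {0,4,7}
  0: ✓
  4: ✓
  7: VIOLATES
reach 7 via c — violates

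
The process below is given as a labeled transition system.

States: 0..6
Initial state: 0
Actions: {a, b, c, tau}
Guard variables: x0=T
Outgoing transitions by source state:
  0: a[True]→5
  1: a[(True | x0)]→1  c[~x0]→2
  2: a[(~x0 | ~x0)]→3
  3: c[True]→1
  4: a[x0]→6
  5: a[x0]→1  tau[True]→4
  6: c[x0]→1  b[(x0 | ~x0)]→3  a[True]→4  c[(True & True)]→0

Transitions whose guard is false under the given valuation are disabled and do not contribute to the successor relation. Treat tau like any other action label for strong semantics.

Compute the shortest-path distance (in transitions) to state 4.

Answer: 2

Working:
Breadth-first toward 4:
  L0 = {0}
  L1 = {5}
  L2 = {1,4}
4 enters at depth 2; path a·tau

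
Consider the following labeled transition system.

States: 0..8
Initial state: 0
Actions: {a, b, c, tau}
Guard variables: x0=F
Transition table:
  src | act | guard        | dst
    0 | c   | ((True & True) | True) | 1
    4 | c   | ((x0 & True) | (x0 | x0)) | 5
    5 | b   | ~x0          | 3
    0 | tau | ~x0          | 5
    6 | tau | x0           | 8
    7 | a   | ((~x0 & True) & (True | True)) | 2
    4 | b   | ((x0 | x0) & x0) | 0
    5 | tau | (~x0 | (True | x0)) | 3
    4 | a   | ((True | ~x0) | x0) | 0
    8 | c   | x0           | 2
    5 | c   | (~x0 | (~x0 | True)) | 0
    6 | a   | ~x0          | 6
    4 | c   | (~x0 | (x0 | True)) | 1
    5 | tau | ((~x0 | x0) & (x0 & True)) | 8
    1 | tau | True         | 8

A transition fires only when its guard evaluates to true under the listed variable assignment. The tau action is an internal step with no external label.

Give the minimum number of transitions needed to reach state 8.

Answer: 2

Working:
Layered search for 8:
  L0 = {0}
  L1 = {1,5}
  L2 = {3,8}
8 enters at depth 2; path c·tau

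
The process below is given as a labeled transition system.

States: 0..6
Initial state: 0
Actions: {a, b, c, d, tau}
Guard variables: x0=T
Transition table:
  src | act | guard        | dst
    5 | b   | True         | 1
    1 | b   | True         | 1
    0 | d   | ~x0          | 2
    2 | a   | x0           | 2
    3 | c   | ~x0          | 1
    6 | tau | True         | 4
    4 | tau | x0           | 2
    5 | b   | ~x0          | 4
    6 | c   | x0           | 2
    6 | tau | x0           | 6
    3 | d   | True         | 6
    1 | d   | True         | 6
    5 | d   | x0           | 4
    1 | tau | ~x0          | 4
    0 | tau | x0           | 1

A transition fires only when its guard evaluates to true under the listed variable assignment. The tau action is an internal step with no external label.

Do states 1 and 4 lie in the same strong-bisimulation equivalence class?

Bisimulation quotient by refinement:
  round 0: {{0,1,2,3,4,5,6}}
  round 1: {{0,4},{1,5},{2},{3},{6}}
  round 2: {{0},{1},{2},{3},{4},{5},{6}}
7 equivalence class(es) (converged in 3)
[1]={1}  [4]={4}

Answer: NOT BISIMILAR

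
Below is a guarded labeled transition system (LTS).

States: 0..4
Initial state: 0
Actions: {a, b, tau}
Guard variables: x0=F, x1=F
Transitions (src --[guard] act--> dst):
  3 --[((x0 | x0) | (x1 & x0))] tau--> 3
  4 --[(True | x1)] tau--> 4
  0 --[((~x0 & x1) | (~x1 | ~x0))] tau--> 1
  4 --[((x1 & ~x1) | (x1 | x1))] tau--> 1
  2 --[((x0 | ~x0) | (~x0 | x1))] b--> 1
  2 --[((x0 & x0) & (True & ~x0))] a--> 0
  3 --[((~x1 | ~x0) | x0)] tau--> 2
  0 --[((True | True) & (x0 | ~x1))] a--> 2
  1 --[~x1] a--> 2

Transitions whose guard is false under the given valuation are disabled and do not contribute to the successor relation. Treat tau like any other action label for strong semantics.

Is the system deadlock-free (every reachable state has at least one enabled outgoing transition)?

Answer: DEADLOCK-FREE

Trace:
Reach set: {0,1,2}
  0: a→2  tau→1  [deg 2]
  1: a→2  [deg 1]
  2: b→1  [deg 1]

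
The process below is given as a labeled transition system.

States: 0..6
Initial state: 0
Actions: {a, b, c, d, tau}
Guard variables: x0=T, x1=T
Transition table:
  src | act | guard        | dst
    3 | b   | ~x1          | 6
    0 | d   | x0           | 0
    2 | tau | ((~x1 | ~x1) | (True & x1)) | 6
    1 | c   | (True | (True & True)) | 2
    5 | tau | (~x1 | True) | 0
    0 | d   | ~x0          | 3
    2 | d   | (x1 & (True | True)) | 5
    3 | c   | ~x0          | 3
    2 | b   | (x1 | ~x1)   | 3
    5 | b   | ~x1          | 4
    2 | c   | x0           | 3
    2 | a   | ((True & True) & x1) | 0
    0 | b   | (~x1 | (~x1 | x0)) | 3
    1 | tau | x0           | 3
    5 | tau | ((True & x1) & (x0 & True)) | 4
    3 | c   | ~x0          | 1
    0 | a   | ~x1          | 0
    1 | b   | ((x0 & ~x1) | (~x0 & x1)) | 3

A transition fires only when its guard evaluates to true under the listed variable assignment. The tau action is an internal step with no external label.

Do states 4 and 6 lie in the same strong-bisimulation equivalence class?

Compute ~ classes (split until stable):
  round 0: {{0,1,2,3,4,5,6}}
  round 1: {{0},{1},{2},{3,4,6},{5}}
5 equivalence class(es) (converged in 2)
class of 4: {3,4,6}; class of 6: {3,4,6}

Answer: BISIMILAR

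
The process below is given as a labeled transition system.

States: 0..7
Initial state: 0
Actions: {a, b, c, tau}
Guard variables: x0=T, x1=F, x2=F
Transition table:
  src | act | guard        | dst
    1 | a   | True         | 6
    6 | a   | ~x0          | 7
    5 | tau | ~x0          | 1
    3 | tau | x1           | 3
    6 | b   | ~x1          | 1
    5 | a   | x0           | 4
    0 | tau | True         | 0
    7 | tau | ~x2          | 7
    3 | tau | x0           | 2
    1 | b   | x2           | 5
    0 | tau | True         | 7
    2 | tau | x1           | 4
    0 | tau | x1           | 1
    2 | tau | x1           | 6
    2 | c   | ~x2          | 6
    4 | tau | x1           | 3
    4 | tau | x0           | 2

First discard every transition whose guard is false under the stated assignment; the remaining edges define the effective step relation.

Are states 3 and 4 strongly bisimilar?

Answer: BISIMILAR

Working:
Compute ~ classes (split until stable):
  P[0] = {{0,1,2,3,4,5,6,7}}
  P[1] = {{0,3,4,7},{1,5},{2},{6}}
  P[2] = {{0,7},{1},{2},{3,4},{5},{6}}
stable after 3 split(s): 6 block(s)
3∈{3,4}, 4∈{3,4}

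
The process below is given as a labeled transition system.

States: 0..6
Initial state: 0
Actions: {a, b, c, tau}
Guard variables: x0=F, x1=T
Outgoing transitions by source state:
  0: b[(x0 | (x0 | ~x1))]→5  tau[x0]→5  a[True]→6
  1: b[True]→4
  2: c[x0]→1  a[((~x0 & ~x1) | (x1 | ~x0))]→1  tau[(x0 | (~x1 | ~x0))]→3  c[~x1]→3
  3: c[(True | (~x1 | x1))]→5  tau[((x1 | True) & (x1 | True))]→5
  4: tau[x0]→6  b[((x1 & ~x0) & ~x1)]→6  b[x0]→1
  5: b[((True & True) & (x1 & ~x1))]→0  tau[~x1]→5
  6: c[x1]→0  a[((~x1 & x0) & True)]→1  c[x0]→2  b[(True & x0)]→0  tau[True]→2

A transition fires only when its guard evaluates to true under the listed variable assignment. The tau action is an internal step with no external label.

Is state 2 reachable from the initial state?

Answer: REACHABLE

Analysis:
After dropping false guards: 8 live edges.
Layer 0: {0}
Layer 1: {6}  total {0,6}
Layer 2: {2}  total {0,2,6}
Layer 3: {1,3}  total {0,1,2,3,6}
Layer 4: {4,5}  total {0,1,2,3,4,5,6}
Reachable = {0,1,2,3,4,5,6}
Path to 2: a·tau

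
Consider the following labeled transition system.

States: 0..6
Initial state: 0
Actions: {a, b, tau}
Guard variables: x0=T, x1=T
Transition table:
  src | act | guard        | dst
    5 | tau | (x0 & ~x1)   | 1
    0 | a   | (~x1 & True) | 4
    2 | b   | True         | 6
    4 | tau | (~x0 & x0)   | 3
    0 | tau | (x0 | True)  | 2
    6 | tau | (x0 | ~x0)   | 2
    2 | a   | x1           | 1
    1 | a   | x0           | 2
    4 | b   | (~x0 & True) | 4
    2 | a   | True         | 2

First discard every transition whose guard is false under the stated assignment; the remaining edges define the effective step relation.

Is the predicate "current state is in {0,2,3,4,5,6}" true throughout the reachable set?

Answer: INVARIANT VIOLATED at state 1

Trace:
Safe = {0,2,3,4,5,6}
R = {0,1,2,6}
  0: ok
  1: VIOLATES
  2: ok
  6: ok
witness against invariant: tau·a → 1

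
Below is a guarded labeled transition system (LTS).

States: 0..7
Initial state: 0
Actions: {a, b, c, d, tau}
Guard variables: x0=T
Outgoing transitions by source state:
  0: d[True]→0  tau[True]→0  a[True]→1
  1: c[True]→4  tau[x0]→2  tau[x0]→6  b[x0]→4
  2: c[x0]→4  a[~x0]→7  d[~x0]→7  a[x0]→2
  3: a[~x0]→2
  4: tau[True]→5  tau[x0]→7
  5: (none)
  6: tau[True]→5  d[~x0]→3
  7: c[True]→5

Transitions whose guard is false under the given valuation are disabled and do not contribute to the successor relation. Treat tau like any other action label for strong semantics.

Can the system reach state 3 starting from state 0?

After dropping false guards: 13 live edges.
Layer 0: {0}
Layer 1: {1}  total {0,1}
Layer 2: {2,4,6}  total {0,1,2,4,6}
Layer 3: {5,7}  total {0,1,2,4,5,6,7}
Reachable = {0,1,2,4,5,6,7}

Answer: UNREACHABLE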